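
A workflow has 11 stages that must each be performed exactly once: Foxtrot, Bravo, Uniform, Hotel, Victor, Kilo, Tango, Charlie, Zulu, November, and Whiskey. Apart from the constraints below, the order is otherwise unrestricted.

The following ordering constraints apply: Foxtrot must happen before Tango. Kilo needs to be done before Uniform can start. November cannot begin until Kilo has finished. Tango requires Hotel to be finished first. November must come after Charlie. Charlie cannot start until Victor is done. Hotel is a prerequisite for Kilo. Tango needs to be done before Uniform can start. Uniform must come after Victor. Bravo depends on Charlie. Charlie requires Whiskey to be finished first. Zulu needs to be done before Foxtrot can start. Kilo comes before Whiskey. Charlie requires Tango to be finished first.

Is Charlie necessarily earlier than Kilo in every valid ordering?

No

The constraints actually force Kilo before Charlie (via Kilo → Whiskey → Charlie), not the other way around.
So Charlie does not have to come before Kilo — it cannot.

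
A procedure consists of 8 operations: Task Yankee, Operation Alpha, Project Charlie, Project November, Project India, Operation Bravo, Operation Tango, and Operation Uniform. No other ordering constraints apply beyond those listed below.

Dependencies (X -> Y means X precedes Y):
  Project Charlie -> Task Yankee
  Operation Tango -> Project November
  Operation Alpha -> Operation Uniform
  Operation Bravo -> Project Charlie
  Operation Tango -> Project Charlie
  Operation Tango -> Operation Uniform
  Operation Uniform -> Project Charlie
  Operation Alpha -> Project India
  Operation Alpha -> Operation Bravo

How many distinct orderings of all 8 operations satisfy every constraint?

The operations with no prerequisites are Operation Alpha, Operation Tango; any of them can be placed first.
Systematically extending each partial ordering one operation at a time and counting, there are 168 complete orderings.

168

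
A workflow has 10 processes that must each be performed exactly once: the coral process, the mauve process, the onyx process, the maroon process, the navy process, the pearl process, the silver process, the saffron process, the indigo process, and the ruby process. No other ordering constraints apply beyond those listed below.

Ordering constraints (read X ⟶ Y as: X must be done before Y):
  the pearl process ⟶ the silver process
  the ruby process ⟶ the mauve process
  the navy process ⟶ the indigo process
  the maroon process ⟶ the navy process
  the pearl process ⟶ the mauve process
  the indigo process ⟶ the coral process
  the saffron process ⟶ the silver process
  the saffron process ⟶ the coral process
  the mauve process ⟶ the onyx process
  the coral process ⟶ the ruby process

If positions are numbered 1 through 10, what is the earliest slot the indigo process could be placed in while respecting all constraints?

3

The processes that are forced before the indigo process, directly or transitively, are the maroon process, the navy process. That's 2 processes.
So at minimum 2 processes come before the indigo process, putting the indigo process no earlier than position 3. That position is achievable by scheduling exactly those predecessors first.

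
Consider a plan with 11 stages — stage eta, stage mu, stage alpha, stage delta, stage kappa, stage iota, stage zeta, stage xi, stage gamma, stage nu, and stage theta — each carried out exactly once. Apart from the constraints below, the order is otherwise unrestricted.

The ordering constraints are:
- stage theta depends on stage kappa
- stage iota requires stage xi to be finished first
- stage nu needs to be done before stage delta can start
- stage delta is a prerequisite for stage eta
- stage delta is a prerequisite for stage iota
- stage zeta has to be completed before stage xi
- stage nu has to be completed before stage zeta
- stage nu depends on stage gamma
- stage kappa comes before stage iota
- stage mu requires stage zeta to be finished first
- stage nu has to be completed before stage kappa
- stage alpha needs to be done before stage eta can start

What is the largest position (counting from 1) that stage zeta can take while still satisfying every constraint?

8

Every stage that must follow stage zeta has to come after it. Tracing all chains starting from stage zeta, those stages are: stage mu, stage iota, stage xi — 3 in total.
With 3 mandatory successors out of 11 stages total, the latest slot for stage zeta is 11−3 = 8, and it's reachable by doing all non-successors before stage zeta.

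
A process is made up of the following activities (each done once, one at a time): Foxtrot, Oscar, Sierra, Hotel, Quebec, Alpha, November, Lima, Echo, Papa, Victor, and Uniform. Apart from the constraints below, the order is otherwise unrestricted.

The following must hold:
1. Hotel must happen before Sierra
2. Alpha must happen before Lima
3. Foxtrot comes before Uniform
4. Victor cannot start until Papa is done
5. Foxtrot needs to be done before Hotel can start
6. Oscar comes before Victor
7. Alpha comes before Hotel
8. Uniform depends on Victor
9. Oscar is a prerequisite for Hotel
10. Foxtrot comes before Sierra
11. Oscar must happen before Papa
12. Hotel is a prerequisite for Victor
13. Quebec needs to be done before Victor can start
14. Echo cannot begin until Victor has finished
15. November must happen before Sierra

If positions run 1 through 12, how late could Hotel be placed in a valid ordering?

8

Every activity that must follow Hotel has to come after it. Tracing all chains starting from Hotel, those activities are: Sierra, Echo, Victor, Uniform — 4 in total.
With 4 mandatory successors out of 12 activities total, the latest slot for Hotel is 12−4 = 8, and it's reachable by doing all non-successors before Hotel.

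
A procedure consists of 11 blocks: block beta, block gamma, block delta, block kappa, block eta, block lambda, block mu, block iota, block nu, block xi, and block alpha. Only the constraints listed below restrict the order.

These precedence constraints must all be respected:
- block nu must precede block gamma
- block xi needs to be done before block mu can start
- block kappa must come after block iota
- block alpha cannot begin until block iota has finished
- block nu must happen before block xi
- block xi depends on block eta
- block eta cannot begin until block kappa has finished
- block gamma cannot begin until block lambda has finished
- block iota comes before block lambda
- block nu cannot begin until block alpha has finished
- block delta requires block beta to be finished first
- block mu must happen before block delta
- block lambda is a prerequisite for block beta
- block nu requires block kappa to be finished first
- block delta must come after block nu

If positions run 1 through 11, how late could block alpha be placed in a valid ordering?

6

Following every chain forward from block alpha, the blocks that must come later are block gamma, block delta, block mu, block nu, block xi — 5 of them.
With 5 mandatory successors out of 11 blocks total, the latest slot for block alpha is 11−5 = 6, and it's reachable by doing all non-successors before block alpha.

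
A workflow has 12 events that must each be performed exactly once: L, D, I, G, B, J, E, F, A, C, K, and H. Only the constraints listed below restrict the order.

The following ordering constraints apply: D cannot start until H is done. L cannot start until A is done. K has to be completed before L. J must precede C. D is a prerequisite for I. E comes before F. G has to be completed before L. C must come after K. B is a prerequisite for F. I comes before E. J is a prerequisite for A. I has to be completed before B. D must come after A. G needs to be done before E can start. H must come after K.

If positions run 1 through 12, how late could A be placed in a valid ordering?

The events that are forced after A, directly or by a chain of constraints, are L, D, I, B, E, F. That's 6 events.
With 6 mandatory successors out of 12 events total, the latest slot for A is 12−6 = 6, and it's reachable by doing all non-successors before A.

6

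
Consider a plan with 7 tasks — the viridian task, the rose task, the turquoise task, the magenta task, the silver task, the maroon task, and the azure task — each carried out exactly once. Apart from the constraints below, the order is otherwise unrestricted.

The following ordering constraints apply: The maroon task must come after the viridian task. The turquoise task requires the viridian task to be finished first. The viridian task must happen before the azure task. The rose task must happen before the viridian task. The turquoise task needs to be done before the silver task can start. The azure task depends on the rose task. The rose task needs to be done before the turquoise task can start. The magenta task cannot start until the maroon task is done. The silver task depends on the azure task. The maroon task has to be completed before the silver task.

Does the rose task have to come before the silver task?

Yes

Following the dependencies: the rose task → the turquoise task → the silver task.
So the rose task must precede the silver task in any valid ordering.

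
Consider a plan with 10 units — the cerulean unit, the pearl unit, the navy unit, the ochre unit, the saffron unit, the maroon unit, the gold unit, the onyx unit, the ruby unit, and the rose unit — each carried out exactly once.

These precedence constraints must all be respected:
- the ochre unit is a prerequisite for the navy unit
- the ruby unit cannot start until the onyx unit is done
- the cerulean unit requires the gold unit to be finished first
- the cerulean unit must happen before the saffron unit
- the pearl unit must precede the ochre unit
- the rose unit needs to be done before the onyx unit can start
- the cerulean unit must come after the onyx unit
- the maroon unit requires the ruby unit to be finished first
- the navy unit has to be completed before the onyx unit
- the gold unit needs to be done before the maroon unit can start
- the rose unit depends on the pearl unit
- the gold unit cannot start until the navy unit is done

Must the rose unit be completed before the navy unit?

No

No chain of constraints connects the rose unit to the navy unit in either direction.
There exist valid orderings with the navy unit before the rose unit, so the rose unit is not required to come first.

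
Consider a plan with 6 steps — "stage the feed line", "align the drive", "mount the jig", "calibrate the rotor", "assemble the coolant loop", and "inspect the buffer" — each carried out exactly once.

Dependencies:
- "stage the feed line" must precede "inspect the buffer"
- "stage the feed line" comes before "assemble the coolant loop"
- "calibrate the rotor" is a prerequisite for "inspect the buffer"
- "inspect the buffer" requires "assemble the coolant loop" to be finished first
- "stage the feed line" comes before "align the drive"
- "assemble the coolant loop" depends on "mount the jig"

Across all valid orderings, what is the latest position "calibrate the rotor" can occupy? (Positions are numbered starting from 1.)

The only step forced after "calibrate the rotor" (directly or by a chain) is "inspect the buffer".
So at least 1 step follows "calibrate the rotor", putting "calibrate the rotor" no later than position 5. That position is achievable by scheduling everything else first.

5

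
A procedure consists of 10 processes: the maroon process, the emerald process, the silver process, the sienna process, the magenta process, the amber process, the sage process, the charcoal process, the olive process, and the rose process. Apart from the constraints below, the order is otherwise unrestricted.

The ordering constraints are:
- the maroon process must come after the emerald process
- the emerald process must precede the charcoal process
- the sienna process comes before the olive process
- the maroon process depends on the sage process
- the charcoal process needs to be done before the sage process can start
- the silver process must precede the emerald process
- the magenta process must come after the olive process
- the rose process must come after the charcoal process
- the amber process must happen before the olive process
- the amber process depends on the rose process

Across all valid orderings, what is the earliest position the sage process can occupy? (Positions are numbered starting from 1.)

4

Working backwards through the constraints from the sage process, its full set of required predecessors is the emerald process, the silver process, the charcoal process — 3 of them.
With 3 mandatory predecessors, the earliest the sage process can sit is position 3+1 = 4, and placing just those 3 first achieves it.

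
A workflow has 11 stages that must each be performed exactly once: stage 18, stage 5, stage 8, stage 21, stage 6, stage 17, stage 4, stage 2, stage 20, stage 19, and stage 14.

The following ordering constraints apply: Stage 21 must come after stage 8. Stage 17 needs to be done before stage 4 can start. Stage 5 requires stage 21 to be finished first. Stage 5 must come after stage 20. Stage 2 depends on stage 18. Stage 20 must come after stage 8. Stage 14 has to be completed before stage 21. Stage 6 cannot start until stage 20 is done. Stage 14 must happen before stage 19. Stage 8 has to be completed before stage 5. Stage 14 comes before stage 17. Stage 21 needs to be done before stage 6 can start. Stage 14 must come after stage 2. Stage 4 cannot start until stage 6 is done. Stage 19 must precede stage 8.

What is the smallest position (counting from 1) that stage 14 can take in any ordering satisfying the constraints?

Every stage that must precede stage 14 has to come before it. Tracing all chains that end at stage 14, those stages are: stage 18, stage 2 — 2 in total.
With 2 mandatory predecessors, the earliest stage 14 can sit is position 2+1 = 3, and placing just those 2 first achieves it.

3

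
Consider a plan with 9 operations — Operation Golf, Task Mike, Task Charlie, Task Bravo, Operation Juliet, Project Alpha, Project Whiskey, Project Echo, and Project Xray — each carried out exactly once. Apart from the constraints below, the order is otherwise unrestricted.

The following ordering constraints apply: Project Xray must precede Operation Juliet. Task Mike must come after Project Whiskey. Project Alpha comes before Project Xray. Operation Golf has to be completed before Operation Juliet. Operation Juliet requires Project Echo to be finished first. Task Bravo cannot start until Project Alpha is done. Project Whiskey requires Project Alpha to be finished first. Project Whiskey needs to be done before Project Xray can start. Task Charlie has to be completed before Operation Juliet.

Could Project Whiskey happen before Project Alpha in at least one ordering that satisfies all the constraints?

No

There is a dependency chain Project Alpha → Project Whiskey, so Project Whiskey always comes after Project Alpha.
So no valid ordering can have Project Whiskey before Project Alpha.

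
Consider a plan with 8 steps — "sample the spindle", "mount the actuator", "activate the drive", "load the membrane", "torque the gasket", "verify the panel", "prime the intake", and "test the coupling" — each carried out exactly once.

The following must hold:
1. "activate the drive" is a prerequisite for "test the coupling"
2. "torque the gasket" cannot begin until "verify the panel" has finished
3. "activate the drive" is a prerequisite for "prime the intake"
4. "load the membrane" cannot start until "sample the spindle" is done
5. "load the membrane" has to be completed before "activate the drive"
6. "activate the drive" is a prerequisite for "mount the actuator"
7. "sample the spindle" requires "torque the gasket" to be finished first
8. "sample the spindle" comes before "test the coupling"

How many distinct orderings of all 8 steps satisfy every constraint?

6

Only "verify the panel" has no prerequisites, so it must go first.
Counting all ways to extend the partial order to a total order gives 6.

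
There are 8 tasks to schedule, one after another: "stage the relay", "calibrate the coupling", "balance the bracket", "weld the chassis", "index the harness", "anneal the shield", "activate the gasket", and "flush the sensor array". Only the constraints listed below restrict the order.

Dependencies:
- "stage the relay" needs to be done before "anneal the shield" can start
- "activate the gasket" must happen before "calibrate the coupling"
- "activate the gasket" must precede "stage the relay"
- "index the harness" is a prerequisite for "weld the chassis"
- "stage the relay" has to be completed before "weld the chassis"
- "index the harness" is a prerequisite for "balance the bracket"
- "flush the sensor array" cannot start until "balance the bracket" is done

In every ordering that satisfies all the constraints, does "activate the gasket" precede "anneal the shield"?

Following the dependencies: "activate the gasket" → "stage the relay" → "anneal the shield".
Hence "activate the gasket" necessarily comes before "anneal the shield".

Yes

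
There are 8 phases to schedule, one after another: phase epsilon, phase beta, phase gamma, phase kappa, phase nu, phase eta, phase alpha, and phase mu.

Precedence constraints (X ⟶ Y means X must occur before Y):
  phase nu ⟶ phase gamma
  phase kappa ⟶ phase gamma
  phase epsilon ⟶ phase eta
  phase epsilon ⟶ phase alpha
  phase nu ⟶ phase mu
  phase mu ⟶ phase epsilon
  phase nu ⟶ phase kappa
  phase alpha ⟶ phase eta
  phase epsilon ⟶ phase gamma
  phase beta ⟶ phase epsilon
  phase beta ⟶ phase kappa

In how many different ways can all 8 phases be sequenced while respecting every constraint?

2 phases have no prerequisites (phase beta, phase nu), so any of them could come first.
Enumerating by repeatedly choosing an available phase (one whose prerequisites are all placed) gives 33 distinct complete orderings.

33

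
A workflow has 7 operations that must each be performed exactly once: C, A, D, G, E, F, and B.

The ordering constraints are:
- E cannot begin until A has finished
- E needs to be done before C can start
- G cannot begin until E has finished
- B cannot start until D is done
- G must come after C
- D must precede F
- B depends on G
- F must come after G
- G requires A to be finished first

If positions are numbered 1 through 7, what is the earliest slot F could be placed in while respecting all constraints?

6

The operations that are forced before F, directly or transitively, are C, A, D, G, E. That's 5 operations.
With 5 mandatory predecessors, the earliest F can sit is position 5+1 = 6, and placing just those 5 first achieves it.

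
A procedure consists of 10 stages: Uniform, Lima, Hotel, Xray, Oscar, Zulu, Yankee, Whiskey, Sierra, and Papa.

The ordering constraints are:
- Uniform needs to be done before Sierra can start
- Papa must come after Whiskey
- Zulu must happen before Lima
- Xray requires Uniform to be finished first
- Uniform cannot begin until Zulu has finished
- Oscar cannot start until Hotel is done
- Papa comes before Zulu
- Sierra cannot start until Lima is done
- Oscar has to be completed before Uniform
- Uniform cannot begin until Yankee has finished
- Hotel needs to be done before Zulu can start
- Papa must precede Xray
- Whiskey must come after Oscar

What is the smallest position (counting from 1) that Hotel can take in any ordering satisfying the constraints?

No constraint forces any other stage before Hotel, so it can be placed first.

1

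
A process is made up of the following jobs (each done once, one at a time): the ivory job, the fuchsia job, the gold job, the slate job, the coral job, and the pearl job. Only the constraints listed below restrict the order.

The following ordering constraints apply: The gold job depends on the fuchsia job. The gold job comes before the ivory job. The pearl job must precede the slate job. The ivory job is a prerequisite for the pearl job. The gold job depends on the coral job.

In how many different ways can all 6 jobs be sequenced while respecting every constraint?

The jobs with no prerequisites are the fuchsia job, the coral job; any of them can be placed first.
Systematically extending each partial ordering one job at a time and counting, there are 2 complete orderings.

2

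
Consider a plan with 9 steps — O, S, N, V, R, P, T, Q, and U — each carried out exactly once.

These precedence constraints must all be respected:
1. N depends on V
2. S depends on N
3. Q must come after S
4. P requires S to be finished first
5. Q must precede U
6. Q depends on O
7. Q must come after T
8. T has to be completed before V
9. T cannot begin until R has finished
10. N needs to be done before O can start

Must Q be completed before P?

No

No chain of constraints connects Q to P in either direction.
So Q can come before P or after — it is not forced.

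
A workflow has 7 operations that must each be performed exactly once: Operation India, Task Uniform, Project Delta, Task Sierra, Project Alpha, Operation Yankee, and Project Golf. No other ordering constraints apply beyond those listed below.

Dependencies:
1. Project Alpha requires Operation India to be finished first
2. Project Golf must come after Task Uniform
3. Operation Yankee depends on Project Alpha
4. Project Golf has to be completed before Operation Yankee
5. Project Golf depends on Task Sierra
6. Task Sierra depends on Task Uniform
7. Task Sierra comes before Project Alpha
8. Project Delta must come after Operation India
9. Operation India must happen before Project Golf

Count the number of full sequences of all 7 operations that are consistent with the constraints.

2 operations have no prerequisites (Operation India, Task Uniform), so any of them could come first.
Counting all ways to extend the partial order to a total order gives 30.

30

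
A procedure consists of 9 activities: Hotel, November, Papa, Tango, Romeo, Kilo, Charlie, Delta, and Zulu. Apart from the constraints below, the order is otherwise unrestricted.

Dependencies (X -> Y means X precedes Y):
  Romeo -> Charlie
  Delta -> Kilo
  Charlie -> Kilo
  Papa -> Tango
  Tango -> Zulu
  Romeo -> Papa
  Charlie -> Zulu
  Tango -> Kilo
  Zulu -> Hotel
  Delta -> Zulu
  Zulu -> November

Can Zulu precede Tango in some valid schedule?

No

There is a dependency chain Tango → Zulu, so Zulu always comes after Tango.
So no valid ordering can have Zulu before Tango.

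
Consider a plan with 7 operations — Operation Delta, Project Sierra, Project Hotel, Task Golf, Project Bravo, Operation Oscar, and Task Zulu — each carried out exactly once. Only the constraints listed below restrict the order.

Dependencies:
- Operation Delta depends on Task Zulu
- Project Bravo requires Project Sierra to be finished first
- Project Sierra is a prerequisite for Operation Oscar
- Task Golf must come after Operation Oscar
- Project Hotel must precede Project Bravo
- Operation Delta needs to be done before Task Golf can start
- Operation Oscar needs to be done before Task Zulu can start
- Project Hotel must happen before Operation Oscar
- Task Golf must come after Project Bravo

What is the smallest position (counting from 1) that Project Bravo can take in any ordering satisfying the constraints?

3

The operations that are forced before Project Bravo, directly or transitively, are Project Sierra, Project Hotel. That's 2 operations.
With 2 mandatory predecessors, the earliest Project Bravo can sit is position 2+1 = 3, and placing just those 2 first achieves it.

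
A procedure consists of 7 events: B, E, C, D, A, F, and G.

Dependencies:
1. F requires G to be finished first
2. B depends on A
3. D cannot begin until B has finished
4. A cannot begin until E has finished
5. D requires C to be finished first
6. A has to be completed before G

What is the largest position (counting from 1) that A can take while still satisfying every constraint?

Every event that must follow A has to come after it. Tracing all chains starting from A, those events are: B, D, F, G — 4 in total.
So at least 4 events follow A, putting A no later than position 3. That position is achievable by scheduling everything else first.

3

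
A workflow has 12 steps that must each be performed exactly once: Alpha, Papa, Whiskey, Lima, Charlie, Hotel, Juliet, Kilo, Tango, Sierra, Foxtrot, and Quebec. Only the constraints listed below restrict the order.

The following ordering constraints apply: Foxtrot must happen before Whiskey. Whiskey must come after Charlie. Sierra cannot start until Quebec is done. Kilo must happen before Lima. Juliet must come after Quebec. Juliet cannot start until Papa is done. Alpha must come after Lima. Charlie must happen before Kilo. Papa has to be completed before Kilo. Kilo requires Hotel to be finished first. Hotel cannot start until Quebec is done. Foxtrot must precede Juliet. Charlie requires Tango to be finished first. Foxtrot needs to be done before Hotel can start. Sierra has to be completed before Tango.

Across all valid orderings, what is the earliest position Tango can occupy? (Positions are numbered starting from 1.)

3

The steps that are forced before Tango, directly or transitively, are Sierra, Quebec. That's 2 steps.
With 2 mandatory predecessors, the earliest Tango can sit is position 2+1 = 3, and placing just those 2 first achieves it.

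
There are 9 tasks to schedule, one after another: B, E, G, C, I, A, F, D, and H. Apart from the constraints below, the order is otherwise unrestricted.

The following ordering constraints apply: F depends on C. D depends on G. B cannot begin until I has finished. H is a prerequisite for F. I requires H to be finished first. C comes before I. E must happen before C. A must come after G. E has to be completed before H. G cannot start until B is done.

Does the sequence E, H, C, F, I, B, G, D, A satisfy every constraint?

Going through the constraints one by one, each required predecessor appears earlier in the sequence than its dependent — e.g. H (position 2) is before I (position 5), as required.

Yes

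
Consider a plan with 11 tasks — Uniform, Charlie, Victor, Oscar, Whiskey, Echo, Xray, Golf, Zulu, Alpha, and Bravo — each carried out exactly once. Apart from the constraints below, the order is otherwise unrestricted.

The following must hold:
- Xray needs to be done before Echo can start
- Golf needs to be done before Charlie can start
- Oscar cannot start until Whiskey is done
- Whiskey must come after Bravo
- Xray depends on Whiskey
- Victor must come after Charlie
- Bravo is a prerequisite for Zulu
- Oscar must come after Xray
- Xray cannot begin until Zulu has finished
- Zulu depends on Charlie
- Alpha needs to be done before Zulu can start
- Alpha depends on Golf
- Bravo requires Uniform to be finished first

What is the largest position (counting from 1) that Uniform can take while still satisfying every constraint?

5

Every task that must follow Uniform has to come after it. Tracing all chains starting from Uniform, those tasks are: Oscar, Whiskey, Echo, Xray, Zulu, Bravo — 6 in total.
So at least 6 tasks follow Uniform, putting Uniform no later than position 5. That position is achievable by scheduling everything else first.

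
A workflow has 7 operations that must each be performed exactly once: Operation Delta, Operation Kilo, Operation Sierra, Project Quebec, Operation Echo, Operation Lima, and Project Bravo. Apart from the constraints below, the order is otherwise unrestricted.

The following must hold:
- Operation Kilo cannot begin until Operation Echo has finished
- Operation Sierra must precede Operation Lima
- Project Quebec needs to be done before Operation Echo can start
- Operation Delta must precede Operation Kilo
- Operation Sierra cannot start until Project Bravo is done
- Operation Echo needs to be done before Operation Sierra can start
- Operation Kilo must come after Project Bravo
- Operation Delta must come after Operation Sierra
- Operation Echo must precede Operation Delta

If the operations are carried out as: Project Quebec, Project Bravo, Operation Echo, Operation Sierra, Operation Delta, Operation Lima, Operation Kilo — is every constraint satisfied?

Every stated constraint is respected: Project Bravo sits at position 2, ahead of Operation Kilo at position 7, and each of the other listed pairs likewise has the predecessor earlier in the sequence.

Yes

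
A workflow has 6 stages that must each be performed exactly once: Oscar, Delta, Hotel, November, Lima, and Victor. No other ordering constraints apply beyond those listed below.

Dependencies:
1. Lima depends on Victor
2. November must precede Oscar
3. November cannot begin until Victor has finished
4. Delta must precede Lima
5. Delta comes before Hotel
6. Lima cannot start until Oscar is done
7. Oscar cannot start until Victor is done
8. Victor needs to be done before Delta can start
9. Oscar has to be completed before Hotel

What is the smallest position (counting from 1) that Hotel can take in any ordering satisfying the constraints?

The stages that are forced before Hotel, directly or transitively, are Oscar, Delta, November, Victor. That's 4 stages.
With 4 mandatory predecessors, the earliest Hotel can sit is position 4+1 = 5, and placing just those 4 first achieves it.

5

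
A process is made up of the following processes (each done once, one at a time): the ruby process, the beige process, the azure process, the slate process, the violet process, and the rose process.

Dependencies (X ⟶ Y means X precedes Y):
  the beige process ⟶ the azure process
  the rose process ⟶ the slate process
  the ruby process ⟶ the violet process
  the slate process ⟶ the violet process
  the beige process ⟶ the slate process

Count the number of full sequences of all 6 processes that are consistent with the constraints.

33

The processes with no prerequisites are the ruby process, the beige process, the rose process; any of them can be placed first.
Systematically extending each partial ordering one process at a time and counting, there are 33 complete orderings.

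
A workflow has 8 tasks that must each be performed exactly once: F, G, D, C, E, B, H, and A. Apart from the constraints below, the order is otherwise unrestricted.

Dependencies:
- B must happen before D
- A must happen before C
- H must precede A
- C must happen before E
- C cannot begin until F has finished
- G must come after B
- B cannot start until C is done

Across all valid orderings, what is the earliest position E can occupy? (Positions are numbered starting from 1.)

5

Working backwards through the constraints from E, its full set of required predecessors is F, C, H, A — 4 of them.
So at minimum 4 tasks come before E, putting E no earlier than position 5. That position is achievable by scheduling exactly those predecessors first.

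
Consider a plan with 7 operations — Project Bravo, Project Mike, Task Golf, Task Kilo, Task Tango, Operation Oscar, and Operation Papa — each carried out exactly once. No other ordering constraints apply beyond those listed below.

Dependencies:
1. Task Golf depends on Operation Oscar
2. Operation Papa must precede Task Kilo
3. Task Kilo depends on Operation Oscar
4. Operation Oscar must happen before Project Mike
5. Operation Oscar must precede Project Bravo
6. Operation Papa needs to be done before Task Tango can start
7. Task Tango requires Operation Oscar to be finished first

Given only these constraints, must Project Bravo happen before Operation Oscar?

There is a chain Operation Oscar → Project Bravo, which puts Operation Oscar before Project Bravo.
So Project Bravo does not have to come before Operation Oscar — it cannot.

No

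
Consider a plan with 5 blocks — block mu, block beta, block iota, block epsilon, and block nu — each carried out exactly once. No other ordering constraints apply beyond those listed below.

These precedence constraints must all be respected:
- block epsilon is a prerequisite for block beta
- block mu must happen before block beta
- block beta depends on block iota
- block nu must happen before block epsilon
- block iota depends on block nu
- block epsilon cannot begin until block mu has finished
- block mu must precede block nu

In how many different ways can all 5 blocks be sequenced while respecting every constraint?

2

Only block mu has no prerequisites, so it must go first.
Counting all ways to extend the partial order to a total order gives 2.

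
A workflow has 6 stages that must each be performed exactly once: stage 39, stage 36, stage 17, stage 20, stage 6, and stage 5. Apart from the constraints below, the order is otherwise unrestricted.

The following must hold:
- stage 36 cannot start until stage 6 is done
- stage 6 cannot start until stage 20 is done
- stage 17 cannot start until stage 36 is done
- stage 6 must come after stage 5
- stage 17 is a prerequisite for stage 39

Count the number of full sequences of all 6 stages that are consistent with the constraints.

2

The stages with no prerequisites are stage 20, stage 5; any of them can be placed first.
Counting all ways to extend the partial order to a total order gives 2.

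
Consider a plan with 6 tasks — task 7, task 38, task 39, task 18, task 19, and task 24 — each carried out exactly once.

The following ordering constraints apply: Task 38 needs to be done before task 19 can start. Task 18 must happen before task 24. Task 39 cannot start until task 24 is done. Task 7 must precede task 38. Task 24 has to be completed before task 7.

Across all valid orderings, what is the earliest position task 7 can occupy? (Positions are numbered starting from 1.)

Every task that must precede task 7 has to come before it. Tracing all chains that end at task 7, those tasks are: task 18, task 24 — 2 in total.
So at minimum 2 tasks come before task 7, putting task 7 no earlier than position 3. That position is achievable by scheduling exactly those predecessors first.

3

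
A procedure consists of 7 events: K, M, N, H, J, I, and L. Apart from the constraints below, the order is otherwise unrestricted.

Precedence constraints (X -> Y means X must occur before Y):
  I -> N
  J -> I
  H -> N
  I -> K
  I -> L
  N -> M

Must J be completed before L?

There is a constraint chain J → I → L.
So J must precede L in any valid ordering.

Yes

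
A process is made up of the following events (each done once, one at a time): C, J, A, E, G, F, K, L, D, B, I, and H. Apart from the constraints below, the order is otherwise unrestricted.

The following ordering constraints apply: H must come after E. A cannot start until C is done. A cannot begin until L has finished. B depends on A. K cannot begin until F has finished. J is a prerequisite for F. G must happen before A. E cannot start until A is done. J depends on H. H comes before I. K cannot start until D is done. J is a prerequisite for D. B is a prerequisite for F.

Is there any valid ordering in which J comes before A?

Following A → E → H → J, A must precede J in every valid ordering.
So no valid ordering can have J before A.

No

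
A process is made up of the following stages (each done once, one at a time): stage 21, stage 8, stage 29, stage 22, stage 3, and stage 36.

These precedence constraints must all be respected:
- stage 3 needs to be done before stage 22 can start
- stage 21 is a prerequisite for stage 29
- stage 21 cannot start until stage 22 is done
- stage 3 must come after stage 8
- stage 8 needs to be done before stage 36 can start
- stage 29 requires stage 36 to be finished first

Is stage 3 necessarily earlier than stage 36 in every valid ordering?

No

Stage 3 and stage 36 are not related by any chain of constraints.
So stage 3 can come before stage 36 or after — it is not forced.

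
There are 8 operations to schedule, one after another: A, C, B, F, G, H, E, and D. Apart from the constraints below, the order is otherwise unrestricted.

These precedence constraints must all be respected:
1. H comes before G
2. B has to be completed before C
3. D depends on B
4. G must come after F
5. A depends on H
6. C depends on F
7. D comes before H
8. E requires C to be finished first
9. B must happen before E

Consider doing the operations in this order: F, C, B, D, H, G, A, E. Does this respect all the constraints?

The sequence places C ahead of B.
But one of the constraints requires B before C, so this ordering violates it.

No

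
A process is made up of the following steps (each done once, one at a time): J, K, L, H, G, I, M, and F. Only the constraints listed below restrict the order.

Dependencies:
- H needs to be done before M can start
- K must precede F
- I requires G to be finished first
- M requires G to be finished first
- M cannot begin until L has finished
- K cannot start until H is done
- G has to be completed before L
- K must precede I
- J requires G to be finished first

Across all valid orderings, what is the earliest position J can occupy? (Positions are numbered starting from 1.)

The only step forced before J (directly or transitively) is G.
So at minimum 1 step comes before J, putting J no earlier than position 2. That position is achievable by scheduling exactly that predecessor first.

2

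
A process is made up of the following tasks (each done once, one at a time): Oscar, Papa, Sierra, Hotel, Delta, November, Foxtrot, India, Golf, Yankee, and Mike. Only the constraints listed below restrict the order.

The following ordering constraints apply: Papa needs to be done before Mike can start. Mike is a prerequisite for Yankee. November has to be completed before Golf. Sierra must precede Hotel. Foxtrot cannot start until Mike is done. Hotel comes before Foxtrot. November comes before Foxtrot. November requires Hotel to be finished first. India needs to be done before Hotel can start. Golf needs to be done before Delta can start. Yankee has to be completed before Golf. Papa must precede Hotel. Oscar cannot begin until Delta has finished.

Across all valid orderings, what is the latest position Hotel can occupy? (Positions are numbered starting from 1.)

6

Every task that must follow Hotel has to come after it. Tracing all chains starting from Hotel, those tasks are: Oscar, Delta, November, Foxtrot, Golf — 5 in total.
So at least 5 tasks follow Hotel, putting Hotel no later than position 6. That position is achievable by scheduling everything else first.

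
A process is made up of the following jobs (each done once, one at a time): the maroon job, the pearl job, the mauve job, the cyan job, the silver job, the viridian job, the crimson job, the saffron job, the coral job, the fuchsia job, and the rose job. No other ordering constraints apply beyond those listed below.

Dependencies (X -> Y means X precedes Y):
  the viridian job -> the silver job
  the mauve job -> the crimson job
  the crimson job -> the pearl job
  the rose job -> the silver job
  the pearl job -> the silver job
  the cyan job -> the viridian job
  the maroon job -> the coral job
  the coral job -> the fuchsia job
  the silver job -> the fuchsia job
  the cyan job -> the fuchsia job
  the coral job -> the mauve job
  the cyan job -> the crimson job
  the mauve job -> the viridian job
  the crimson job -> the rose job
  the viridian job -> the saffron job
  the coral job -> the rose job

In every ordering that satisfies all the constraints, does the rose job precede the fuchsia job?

Chaining the stated constraints: the rose job → the silver job → the fuchsia job.
That forces the rose job before the fuchsia job in every valid schedule.

Yes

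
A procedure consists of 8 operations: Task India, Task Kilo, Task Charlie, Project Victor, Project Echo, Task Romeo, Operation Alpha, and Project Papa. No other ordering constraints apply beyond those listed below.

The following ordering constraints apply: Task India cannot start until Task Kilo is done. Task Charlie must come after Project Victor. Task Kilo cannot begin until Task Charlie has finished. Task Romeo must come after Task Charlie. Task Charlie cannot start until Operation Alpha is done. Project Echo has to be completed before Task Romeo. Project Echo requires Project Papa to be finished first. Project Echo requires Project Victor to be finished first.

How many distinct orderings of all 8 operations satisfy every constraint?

3 operations have no prerequisites (Project Victor, Operation Alpha, Project Papa), so any of them could come first.
Systematically extending each partial ordering one operation at a time and counting, there are 80 complete orderings.

80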